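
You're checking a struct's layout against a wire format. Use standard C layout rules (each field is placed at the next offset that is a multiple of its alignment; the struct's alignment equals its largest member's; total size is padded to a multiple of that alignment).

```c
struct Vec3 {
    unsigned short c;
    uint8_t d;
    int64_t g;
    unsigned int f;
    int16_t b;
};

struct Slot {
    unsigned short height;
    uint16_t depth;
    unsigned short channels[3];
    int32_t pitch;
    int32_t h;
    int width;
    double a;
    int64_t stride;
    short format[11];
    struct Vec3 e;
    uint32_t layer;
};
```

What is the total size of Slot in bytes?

Vec3: 0..2  c  (2B, 2-aligned); 2..3  d  (1B, 1-aligned); 3..8  -- padding (5B); 8..16  g  (8B, 8-aligned); 16..20  f  (4B, 4-aligned); 20..22  b  (2B, 2-aligned); 22..24  -- tail padding (2B); sizeof = 24, alignof = 8
0..2  height  (2B, 2-aligned)
2..4  depth  (2B, 2-aligned)
4..10  channels  (6B, 2-aligned)
10..12  -- padding (2B)
12..16  pitch  (4B, 4-aligned)
16..20  h  (4B, 4-aligned)
20..24  width  (4B, 4-aligned)
24..32  a  (8B, 8-aligned)
32..40  stride  (8B, 8-aligned)
40..62  format  (22B, 2-aligned)
62..64  -- padding (2B)
64..88  e  (24B, 8-aligned)
88..92  layer  (4B, 4-aligned)
92..96  -- tail padding (4B)
sizeof = 96, alignof = 8

96 bytes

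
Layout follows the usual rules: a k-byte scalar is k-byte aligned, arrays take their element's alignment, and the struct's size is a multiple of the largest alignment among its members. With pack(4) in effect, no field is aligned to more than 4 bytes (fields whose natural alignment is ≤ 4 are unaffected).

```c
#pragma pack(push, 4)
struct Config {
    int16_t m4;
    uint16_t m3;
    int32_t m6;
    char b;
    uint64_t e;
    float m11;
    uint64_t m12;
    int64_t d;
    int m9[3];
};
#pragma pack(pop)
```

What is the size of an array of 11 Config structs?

m4 at 0 (size 2, align 2) → ends 2
m3 at 2 (size 2, align 2) → ends 4
m6 at 4 (size 4, align 4) → ends 8
b at 8 (size 1, align 1) → ends 9
pad 3 to align 4 for e
e at 12 (size 8, align 4) → ends 20
m11 at 20 (size 4, align 4) → ends 24
m12 at 24 (size 8, align 4) → ends 32
d at 32 (size 8, align 4) → ends 40
m9 at 40 (size 12, align 4) → ends 52
total 52 bytes, alignment 4
array of 11: 11 × 52 = 572

572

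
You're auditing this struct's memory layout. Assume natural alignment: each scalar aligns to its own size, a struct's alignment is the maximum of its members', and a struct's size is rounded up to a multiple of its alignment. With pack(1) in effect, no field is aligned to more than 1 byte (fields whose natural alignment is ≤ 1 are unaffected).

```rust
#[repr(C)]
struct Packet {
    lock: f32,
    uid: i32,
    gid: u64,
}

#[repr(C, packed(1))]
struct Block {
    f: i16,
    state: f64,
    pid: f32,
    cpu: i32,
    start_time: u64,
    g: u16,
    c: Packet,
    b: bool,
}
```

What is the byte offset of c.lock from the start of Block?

28

Packet: @0: lock [4B, align 4] → 4; @4: uid [4B, align 4] → 8; @8: gid [8B, align 8] → 16; size 16, align 8
@0: f [2B, align 1] → 2
@2: state [8B, align 1] → 10
@10: pid [4B, align 1] → 14
@14: cpu [4B, align 1] → 18
@18: start_time [8B, align 1] → 26
@26: g [2B, align 1] → 28
@28: c [16B, align 1] → 44
within Packet: lock at 0
28 + 0 = 28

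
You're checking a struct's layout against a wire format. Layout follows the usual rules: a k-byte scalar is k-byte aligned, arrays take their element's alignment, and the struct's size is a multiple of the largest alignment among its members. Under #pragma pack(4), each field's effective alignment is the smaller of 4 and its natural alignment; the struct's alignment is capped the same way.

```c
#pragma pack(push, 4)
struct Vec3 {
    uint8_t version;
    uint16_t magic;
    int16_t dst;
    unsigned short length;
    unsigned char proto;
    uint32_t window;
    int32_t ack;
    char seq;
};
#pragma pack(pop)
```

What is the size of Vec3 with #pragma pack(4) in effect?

24

@0: version [1B, align 1] → 1
+1 pad (align 2)
@2: magic [2B, align 2] → 4
@4: dst [2B, align 2] → 6
@6: length [2B, align 2] → 8
@8: proto [1B, align 1] → 9
+3 pad (align 4)
@12: window [4B, align 4] → 16
@16: ack [4B, align 4] → 20
@20: seq [1B, align 1] → 21
+3 tail pad (align 4)
size 24, align 4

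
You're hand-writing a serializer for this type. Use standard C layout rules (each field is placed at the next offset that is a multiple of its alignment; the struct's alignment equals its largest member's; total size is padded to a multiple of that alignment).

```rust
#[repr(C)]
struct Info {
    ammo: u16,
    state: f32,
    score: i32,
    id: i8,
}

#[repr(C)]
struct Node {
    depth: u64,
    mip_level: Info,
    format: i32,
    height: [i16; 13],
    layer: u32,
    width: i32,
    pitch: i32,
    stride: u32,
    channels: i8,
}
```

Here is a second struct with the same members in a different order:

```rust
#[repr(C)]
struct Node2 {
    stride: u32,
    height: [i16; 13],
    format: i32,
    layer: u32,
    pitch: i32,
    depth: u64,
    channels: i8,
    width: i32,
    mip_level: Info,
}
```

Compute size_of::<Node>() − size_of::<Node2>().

0

Info: 0..2  ammo  (2B, 2-aligned); 2..4  -- padding (2B); 4..8  state  (4B, 4-aligned); 8..12  score  (4B, 4-aligned); 12..13  id  (1B, 1-aligned); 13..16  -- tail padding (3B); sizeof = 16, alignof = 4
0..8  depth  (8B, 8-aligned)
8..24  mip_level  (16B, 4-aligned)
24..28  format  (4B, 4-aligned)
28..54  height  (26B, 2-aligned)
54..56  -- padding (2B)
56..60  layer  (4B, 4-aligned)
60..64  width  (4B, 4-aligned)
64..68  pitch  (4B, 4-aligned)
68..72  stride  (4B, 4-aligned)
72..73  channels  (1B, 1-aligned)
73..80  -- tail padding (7B)
sizeof = 80, alignof = 8
— Node2 —
0..4  stride  (4B, 4-aligned)
4..30  height  (26B, 2-aligned)
30..32  -- padding (2B)
32..36  format  (4B, 4-aligned)
36..40  layer  (4B, 4-aligned)
40..44  pitch  (4B, 4-aligned)
44..48  -- padding (4B)
48..56  depth  (8B, 8-aligned)
56..57  channels  (1B, 1-aligned)
57..60  -- padding (3B)
60..64  width  (4B, 4-aligned)
64..80  mip_level  (16B, 4-aligned)
sizeof = 80, alignof = 8
80 − 80 = 0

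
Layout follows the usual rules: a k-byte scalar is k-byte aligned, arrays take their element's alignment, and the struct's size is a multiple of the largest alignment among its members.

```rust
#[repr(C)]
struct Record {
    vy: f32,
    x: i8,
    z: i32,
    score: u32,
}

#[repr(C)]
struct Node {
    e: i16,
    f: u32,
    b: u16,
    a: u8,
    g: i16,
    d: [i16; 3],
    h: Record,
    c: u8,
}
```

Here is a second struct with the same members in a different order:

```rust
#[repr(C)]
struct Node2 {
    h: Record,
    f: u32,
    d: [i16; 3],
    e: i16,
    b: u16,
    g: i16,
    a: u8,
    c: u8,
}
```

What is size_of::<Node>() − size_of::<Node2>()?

Record: 0..4  vy  (4B, 4-aligned); 4..5  x  (1B, 1-aligned); 5..8  -- padding (3B); 8..12  z  (4B, 4-aligned); 12..16  score  (4B, 4-aligned); sizeof = 16, alignof = 4
0..2  e  (2B, 2-aligned)
2..4  -- padding (2B)
4..8  f  (4B, 4-aligned)
8..10  b  (2B, 2-aligned)
10..11  a  (1B, 1-aligned)
11..12  -- padding (1B)
12..14  g  (2B, 2-aligned)
14..20  d  (6B, 2-aligned)
20..36  h  (16B, 4-aligned)
36..37  c  (1B, 1-aligned)
37..40  -- tail padding (3B)
sizeof = 40, alignof = 4
— Node2 —
0..16  h  (16B, 4-aligned)
16..20  f  (4B, 4-aligned)
20..26  d  (6B, 2-aligned)
26..28  e  (2B, 2-aligned)
28..30  b  (2B, 2-aligned)
30..32  g  (2B, 2-aligned)
32..33  a  (1B, 1-aligned)
33..34  c  (1B, 1-aligned)
34..36  -- tail padding (2B)
sizeof = 36, alignof = 4
40 − 36 = 4

4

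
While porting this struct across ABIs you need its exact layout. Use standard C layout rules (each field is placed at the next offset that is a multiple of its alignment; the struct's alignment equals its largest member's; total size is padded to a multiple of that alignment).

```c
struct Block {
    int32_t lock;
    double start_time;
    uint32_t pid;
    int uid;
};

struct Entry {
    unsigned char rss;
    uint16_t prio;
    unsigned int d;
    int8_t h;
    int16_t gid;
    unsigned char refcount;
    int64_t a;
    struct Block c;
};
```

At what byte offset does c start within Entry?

Block: lock at 0 (size 4, align 4) → ends 4; pad 4 to align 8 for start_time; start_time at 8 (size 8, align 8) → ends 16; pid at 16 (size 4, align 4) → ends 20; uid at 20 (size 4, align 4) → ends 24; total 24 bytes, alignment 8
rss at 0 (size 1, align 1) → ends 1
pad 1 to align 2 for prio
prio at 2 (size 2, align 2) → ends 4
d at 4 (size 4, align 4) → ends 8
h at 8 (size 1, align 1) → ends 9
pad 1 to align 2 for gid
gid at 10 (size 2, align 2) → ends 12
refcount at 12 (size 1, align 1) → ends 13
pad 3 to align 8 for a
a at 16 (size 8, align 8) → ends 24
c at 24 (size 24, align 8) → ends 48

24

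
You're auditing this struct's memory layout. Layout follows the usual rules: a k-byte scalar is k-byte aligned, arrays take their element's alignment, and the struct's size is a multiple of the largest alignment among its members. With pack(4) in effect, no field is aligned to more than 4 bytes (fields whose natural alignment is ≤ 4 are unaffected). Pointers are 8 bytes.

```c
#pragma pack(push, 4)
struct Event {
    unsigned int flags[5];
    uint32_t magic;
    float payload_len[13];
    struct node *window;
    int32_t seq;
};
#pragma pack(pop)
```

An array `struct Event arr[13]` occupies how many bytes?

1144

flags at 0 (size 20, align 4) → ends 20
magic at 20 (size 4, align 4) → ends 24
payload_len at 24 (size 52, align 4) → ends 76
window at 76 (size 8, align 4) → ends 84
seq at 84 (size 4, align 4) → ends 88
total 88 bytes, alignment 4
array of 13: 13 × 88 = 1144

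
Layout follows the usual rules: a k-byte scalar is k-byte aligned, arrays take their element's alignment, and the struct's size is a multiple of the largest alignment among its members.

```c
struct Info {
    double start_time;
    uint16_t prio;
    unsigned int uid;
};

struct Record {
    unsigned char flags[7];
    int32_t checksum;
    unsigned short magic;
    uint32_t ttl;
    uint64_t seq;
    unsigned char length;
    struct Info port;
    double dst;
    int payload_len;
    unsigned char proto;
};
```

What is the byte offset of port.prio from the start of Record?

Info: 0..8  start_time  (8B, 8-aligned); 8..10  prio  (2B, 2-aligned); 10..12  -- padding (2B); 12..16  uid  (4B, 4-aligned); sizeof = 16, alignof = 8
0..7  flags  (7B, 1-aligned)
7..8  -- padding (1B)
8..12  checksum  (4B, 4-aligned)
12..14  magic  (2B, 2-aligned)
14..16  -- padding (2B)
16..20  ttl  (4B, 4-aligned)
20..24  -- padding (4B)
24..32  seq  (8B, 8-aligned)
32..33  length  (1B, 1-aligned)
33..40  -- padding (7B)
40..56  port  (16B, 8-aligned)
within Info: prio at 8
40 + 8 = 48

48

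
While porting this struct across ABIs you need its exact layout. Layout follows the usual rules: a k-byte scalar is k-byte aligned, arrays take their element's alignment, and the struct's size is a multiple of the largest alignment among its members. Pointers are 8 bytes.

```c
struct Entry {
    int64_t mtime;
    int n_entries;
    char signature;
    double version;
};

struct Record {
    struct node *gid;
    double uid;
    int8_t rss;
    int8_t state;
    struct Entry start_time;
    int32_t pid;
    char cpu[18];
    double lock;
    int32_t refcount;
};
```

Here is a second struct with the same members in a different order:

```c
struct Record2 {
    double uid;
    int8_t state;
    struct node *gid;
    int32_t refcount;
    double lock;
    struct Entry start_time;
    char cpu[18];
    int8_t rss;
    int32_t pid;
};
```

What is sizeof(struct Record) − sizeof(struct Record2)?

Entry: 0..8  mtime  (8B, 8-aligned); 8..12  n_entries  (4B, 4-aligned); 12..13  signature  (1B, 1-aligned); 13..16  -- padding (3B); 16..24  version  (8B, 8-aligned); sizeof = 24, alignof = 8
0..8  gid  (8B, 8-aligned)
8..16  uid  (8B, 8-aligned)
16..17  rss  (1B, 1-aligned)
17..18  state  (1B, 1-aligned)
18..24  -- padding (6B)
24..48  start_time  (24B, 8-aligned)
48..52  pid  (4B, 4-aligned)
52..70  cpu  (18B, 1-aligned)
70..72  -- padding (2B)
72..80  lock  (8B, 8-aligned)
80..84  refcount  (4B, 4-aligned)
84..88  -- tail padding (4B)
sizeof = 88, alignof = 8
— Record2 —
0..8  uid  (8B, 8-aligned)
8..9  state  (1B, 1-aligned)
9..16  -- padding (7B)
16..24  gid  (8B, 8-aligned)
24..28  refcount  (4B, 4-aligned)
28..32  -- padding (4B)
32..40  lock  (8B, 8-aligned)
40..64  start_time  (24B, 8-aligned)
64..82  cpu  (18B, 1-aligned)
82..83  rss  (1B, 1-aligned)
83..84  -- padding (1B)
84..88  pid  (4B, 4-aligned)
sizeof = 88, alignof = 8
88 − 88 = 0

0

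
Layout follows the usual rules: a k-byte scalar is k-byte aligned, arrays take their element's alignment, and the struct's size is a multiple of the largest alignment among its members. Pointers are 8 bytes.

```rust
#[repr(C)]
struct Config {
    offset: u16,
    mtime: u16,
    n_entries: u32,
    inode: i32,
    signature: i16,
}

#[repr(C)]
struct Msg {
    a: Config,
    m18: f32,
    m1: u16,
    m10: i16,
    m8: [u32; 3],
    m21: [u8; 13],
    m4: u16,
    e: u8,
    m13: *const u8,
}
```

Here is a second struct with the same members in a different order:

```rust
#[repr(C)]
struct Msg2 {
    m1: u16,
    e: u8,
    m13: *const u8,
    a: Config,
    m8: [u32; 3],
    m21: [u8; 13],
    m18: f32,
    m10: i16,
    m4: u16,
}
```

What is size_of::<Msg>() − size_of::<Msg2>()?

-8

Config: @0: offset [2B, align 2] → 2; @2: mtime [2B, align 2] → 4; @4: n_entries [4B, align 4] → 8; @8: inode [4B, align 4] → 12; @12: signature [2B, align 2] → 14; +2 tail pad (align 4); size 16, align 4
@0: a [16B, align 4] → 16
@16: m18 [4B, align 4] → 20
@20: m1 [2B, align 2] → 22
@22: m10 [2B, align 2] → 24
@24: m8 [12B, align 4] → 36
@36: m21 [13B, align 1] → 49
+1 pad (align 2)
@50: m4 [2B, align 2] → 52
@52: e [1B, align 1] → 53
+3 pad (align 8)
@56: m13 [8B, align 8] → 64
size 64, align 8
— Msg2 —
@0: m1 [2B, align 2] → 2
@2: e [1B, align 1] → 3
+5 pad (align 8)
@8: m13 [8B, align 8] → 16
@16: a [16B, align 4] → 32
@32: m8 [12B, align 4] → 44
@44: m21 [13B, align 1] → 57
+3 pad (align 4)
@60: m18 [4B, align 4] → 64
@64: m10 [2B, align 2] → 66
@66: m4 [2B, align 2] → 68
+4 tail pad (align 8)
size 72, align 8
64 − 72 = -8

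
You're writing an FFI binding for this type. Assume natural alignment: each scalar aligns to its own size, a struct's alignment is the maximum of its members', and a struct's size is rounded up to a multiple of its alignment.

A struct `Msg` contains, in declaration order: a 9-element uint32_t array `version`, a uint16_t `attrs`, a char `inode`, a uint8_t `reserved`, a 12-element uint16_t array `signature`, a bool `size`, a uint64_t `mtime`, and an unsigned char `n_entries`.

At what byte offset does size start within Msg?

version at 0 (size 36, align 4) → ends 36
attrs at 36 (size 2, align 2) → ends 38
inode at 38 (size 1, align 1) → ends 39
reserved at 39 (size 1, align 1) → ends 40
signature at 40 (size 24, align 2) → ends 64
size at 64 (size 1, align 1) → ends 65

64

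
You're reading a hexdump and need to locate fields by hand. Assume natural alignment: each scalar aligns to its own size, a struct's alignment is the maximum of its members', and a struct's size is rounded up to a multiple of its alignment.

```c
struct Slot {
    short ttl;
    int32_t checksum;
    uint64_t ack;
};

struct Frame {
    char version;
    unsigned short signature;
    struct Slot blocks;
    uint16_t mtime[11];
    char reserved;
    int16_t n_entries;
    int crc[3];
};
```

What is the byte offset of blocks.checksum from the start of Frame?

12

Slot: 0..2  ttl  (2B, 2-aligned); 2..4  -- padding (2B); 4..8  checksum  (4B, 4-aligned); 8..16  ack  (8B, 8-aligned); sizeof = 16, alignof = 8
0..1  version  (1B, 1-aligned)
1..2  -- padding (1B)
2..4  signature  (2B, 2-aligned)
4..8  -- padding (4B)
8..24  blocks  (16B, 8-aligned)
within Slot: checksum at 4
8 + 4 = 12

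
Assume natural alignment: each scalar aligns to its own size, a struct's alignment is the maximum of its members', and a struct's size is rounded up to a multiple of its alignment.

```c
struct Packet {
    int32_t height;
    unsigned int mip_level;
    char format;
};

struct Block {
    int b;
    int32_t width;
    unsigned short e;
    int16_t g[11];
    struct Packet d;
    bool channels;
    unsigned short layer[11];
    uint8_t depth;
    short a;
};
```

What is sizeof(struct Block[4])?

Packet: height at 0 (size 4, align 4) → ends 4; mip_level at 4 (size 4, align 4) → ends 8; format at 8 (size 1, align 1) → ends 9; tail pad 3 to reach multiple of 4; total 12 bytes, alignment 4
b at 0 (size 4, align 4) → ends 4
width at 4 (size 4, align 4) → ends 8
e at 8 (size 2, align 2) → ends 10
g at 10 (size 22, align 2) → ends 32
d at 32 (size 12, align 4) → ends 44
channels at 44 (size 1, align 1) → ends 45
pad 1 to align 2 for layer
layer at 46 (size 22, align 2) → ends 68
depth at 68 (size 1, align 1) → ends 69
pad 1 to align 2 for a
a at 70 (size 2, align 2) → ends 72
total 72 bytes, alignment 4
array of 4: 4 × 72 = 288

288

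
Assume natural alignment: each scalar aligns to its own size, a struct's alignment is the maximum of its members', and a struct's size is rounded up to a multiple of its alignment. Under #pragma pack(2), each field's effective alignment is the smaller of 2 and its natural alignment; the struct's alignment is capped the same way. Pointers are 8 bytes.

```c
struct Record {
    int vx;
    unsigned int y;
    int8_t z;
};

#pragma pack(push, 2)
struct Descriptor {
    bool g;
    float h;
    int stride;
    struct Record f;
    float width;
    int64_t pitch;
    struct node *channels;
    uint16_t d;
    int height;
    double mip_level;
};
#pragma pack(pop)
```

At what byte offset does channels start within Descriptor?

Record: 0..4  vx  (4B, 4-aligned); 4..8  y  (4B, 4-aligned); 8..9  z  (1B, 1-aligned); 9..12  -- tail padding (3B); sizeof = 12, alignof = 4
0..1  g  (1B, 1-aligned)
1..2  -- padding (1B)
2..6  h  (4B, 2-aligned)
6..10  stride  (4B, 2-aligned)
10..22  f  (12B, 2-aligned)
22..26  width  (4B, 2-aligned)
26..34  pitch  (8B, 2-aligned)
34..42  channels  (8B, 2-aligned)

34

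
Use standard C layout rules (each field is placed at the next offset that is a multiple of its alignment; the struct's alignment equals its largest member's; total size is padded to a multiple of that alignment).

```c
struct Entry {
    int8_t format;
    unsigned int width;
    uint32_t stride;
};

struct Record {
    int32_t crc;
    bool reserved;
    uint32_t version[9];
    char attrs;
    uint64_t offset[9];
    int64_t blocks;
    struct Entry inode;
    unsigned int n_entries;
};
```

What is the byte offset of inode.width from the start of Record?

Entry: format at 0 (size 1, align 1) → ends 1; pad 3 to align 4 for width; width at 4 (size 4, align 4) → ends 8; stride at 8 (size 4, align 4) → ends 12; total 12 bytes, alignment 4
crc at 0 (size 4, align 4) → ends 4
reserved at 4 (size 1, align 1) → ends 5
pad 3 to align 4 for version
version at 8 (size 36, align 4) → ends 44
attrs at 44 (size 1, align 1) → ends 45
pad 3 to align 8 for offset
offset at 48 (size 72, align 8) → ends 120
blocks at 120 (size 8, align 8) → ends 128
inode at 128 (size 12, align 4) → ends 140
within Entry: width at 4
128 + 4 = 132

132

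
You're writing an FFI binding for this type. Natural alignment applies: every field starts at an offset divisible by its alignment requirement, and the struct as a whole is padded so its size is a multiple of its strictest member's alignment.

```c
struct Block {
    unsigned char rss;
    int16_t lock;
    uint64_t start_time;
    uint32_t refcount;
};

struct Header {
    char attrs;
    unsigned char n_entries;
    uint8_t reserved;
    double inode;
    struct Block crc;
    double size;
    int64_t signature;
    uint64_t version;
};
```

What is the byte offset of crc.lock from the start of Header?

Block: 0..1  rss  (1B, 1-aligned); 1..2  -- padding (1B); 2..4  lock  (2B, 2-aligned); 4..8  -- padding (4B); 8..16  start_time  (8B, 8-aligned); 16..20  refcount  (4B, 4-aligned); 20..24  -- tail padding (4B); sizeof = 24, alignof = 8
0..1  attrs  (1B, 1-aligned)
1..2  n_entries  (1B, 1-aligned)
2..3  reserved  (1B, 1-aligned)
3..8  -- padding (5B)
8..16  inode  (8B, 8-aligned)
16..40  crc  (24B, 8-aligned)
within Block: lock at 2
16 + 2 = 18

18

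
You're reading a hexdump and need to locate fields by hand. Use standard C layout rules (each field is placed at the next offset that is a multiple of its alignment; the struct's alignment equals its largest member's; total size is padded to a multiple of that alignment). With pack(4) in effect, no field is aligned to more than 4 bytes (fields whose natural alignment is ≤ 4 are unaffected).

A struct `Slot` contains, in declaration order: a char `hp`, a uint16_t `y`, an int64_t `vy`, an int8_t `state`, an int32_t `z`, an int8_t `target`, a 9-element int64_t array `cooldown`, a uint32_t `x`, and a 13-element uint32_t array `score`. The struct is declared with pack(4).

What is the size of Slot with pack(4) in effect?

152

hp at 0 (size 1, align 1) → ends 1
pad 1 to align 2 for y
y at 2 (size 2, align 2) → ends 4
vy at 4 (size 8, align 4) → ends 12
state at 12 (size 1, align 1) → ends 13
pad 3 to align 4 for z
z at 16 (size 4, align 4) → ends 20
target at 20 (size 1, align 1) → ends 21
pad 3 to align 4 for cooldown
cooldown at 24 (size 72, align 4) → ends 96
x at 96 (size 4, align 4) → ends 100
score at 100 (size 52, align 4) → ends 152
total 152 bytes, alignment 4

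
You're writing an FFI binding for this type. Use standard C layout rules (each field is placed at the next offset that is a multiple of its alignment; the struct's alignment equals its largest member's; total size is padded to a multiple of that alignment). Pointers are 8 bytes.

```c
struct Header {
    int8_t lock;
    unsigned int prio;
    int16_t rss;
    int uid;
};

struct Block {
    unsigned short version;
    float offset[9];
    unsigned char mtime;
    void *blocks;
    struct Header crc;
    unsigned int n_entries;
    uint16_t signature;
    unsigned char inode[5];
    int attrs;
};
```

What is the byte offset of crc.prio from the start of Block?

Header: lock at 0 (size 1, align 1) → ends 1; pad 3 to align 4 for prio; prio at 4 (size 4, align 4) → ends 8; rss at 8 (size 2, align 2) → ends 10; pad 2 to align 4 for uid; uid at 12 (size 4, align 4) → ends 16; total 16 bytes, alignment 4
version at 0 (size 2, align 2) → ends 2
pad 2 to align 4 for offset
offset at 4 (size 36, align 4) → ends 40
mtime at 40 (size 1, align 1) → ends 41
pad 7 to align 8 for blocks
blocks at 48 (size 8, align 8) → ends 56
crc at 56 (size 16, align 4) → ends 72
within Header: prio at 4
56 + 4 = 60

60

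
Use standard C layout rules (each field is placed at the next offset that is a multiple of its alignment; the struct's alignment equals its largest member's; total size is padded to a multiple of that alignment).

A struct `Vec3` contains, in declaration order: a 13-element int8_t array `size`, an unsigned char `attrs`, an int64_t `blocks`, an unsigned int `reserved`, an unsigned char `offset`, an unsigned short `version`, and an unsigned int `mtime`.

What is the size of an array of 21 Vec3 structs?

size at 0 (size 13, align 1) → ends 13
attrs at 13 (size 1, align 1) → ends 14
pad 2 to align 8 for blocks
blocks at 16 (size 8, align 8) → ends 24
reserved at 24 (size 4, align 4) → ends 28
offset at 28 (size 1, align 1) → ends 29
pad 1 to align 2 for version
version at 30 (size 2, align 2) → ends 32
mtime at 32 (size 4, align 4) → ends 36
tail pad 4 to reach multiple of 8
total 40 bytes, alignment 8
array of 21: 21 × 40 = 840

840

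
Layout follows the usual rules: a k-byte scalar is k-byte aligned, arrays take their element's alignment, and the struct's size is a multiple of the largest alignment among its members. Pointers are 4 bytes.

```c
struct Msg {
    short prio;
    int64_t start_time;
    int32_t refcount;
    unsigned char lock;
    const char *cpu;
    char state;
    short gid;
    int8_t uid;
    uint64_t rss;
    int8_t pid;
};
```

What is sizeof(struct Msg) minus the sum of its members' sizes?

24

@0: prio [2B, align 2] → 2
+6 pad (align 8)
@8: start_time [8B, align 8] → 16
@16: refcount [4B, align 4] → 20
@20: lock [1B, align 1] → 21
+3 pad (align 4)
@24: cpu [4B, align 4] → 28
@28: state [1B, align 1] → 29
+1 pad (align 2)
@30: gid [2B, align 2] → 32
@32: uid [1B, align 1] → 33
+7 pad (align 8)
@40: rss [8B, align 8] → 48
@48: pid [1B, align 1] → 49
+7 tail pad (align 8)
size 56, align 8
data bytes 32, size 56 → padding 24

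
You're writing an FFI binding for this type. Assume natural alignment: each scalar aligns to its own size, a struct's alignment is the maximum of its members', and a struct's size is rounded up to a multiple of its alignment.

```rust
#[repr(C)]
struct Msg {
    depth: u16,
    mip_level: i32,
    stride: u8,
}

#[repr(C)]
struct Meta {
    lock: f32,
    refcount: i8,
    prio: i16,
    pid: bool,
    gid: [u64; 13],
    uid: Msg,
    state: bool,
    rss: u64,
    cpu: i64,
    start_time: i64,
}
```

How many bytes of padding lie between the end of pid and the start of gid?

7

Msg: depth at 0 (size 2, align 2) → ends 2; pad 2 to align 4 for mip_level; mip_level at 4 (size 4, align 4) → ends 8; stride at 8 (size 1, align 1) → ends 9; tail pad 3 to reach multiple of 4; total 12 bytes, alignment 4
lock at 0 (size 4, align 4) → ends 4
refcount at 4 (size 1, align 1) → ends 5
pad 1 to align 2 for prio
prio at 6 (size 2, align 2) → ends 8
pid at 8 (size 1, align 1) → ends 9
pad 7 to align 8 for gid
gid at 16 (size 104, align 8) → ends 120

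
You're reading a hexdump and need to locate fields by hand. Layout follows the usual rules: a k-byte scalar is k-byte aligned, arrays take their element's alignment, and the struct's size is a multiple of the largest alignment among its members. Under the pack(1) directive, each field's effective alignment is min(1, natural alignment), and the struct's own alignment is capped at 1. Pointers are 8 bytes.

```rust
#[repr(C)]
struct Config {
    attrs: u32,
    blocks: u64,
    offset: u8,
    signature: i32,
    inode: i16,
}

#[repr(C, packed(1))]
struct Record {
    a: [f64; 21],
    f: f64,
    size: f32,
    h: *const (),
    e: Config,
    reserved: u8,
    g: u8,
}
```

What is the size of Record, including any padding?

Config: @0: attrs [4B, align 4] → 4; +4 pad (align 8); @8: blocks [8B, align 8] → 16; @16: offset [1B, align 1] → 17; +3 pad (align 4); @20: signature [4B, align 4] → 24; @24: inode [2B, align 2] → 26; +6 tail pad (align 8); size 32, align 8
@0: a [168B, align 1] → 168
@168: f [8B, align 1] → 176
@176: size [4B, align 1] → 180
@180: h [8B, align 1] → 188
@188: e [32B, align 1] → 220
@220: reserved [1B, align 1] → 221
@221: g [1B, align 1] → 222
size 222, align 1

222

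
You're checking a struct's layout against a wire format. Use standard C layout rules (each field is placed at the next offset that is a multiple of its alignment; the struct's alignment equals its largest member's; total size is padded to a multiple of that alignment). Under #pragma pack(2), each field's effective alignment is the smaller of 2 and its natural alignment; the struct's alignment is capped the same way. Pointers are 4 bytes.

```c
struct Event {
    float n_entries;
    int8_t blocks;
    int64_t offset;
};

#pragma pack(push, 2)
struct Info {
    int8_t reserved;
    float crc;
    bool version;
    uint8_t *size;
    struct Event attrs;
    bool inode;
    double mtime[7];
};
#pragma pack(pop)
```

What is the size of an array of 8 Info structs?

688

Event: n_entries at 0 (size 4, align 4) → ends 4; blocks at 4 (size 1, align 1) → ends 5; pad 3 to align 8 for offset; offset at 8 (size 8, align 8) → ends 16; total 16 bytes, alignment 8
reserved at 0 (size 1, align 1) → ends 1
pad 1 to align 2 for crc
crc at 2 (size 4, align 2) → ends 6
version at 6 (size 1, align 1) → ends 7
pad 1 to align 2 for size
size at 8 (size 4, align 2) → ends 12
attrs at 12 (size 16, align 2) → ends 28
inode at 28 (size 1, align 1) → ends 29
pad 1 to align 2 for mtime
mtime at 30 (size 56, align 2) → ends 86
total 86 bytes, alignment 2
array of 8: 8 × 86 = 688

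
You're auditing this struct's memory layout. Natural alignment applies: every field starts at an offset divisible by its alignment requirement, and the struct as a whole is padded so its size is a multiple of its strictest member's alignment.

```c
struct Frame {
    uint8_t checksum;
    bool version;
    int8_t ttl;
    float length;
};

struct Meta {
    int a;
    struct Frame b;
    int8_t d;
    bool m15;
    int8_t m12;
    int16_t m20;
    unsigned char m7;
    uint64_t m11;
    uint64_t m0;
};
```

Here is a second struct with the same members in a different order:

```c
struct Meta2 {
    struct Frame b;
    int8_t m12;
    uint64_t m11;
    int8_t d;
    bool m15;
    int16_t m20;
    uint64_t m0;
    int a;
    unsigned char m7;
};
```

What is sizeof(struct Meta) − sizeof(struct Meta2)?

-8

Frame: checksum at 0 (size 1, align 1) → ends 1; version at 1 (size 1, align 1) → ends 2; ttl at 2 (size 1, align 1) → ends 3; pad 1 to align 4 for length; length at 4 (size 4, align 4) → ends 8; total 8 bytes, alignment 4
a at 0 (size 4, align 4) → ends 4
b at 4 (size 8, align 4) → ends 12
d at 12 (size 1, align 1) → ends 13
m15 at 13 (size 1, align 1) → ends 14
m12 at 14 (size 1, align 1) → ends 15
pad 1 to align 2 for m20
m20 at 16 (size 2, align 2) → ends 18
m7 at 18 (size 1, align 1) → ends 19
pad 5 to align 8 for m11
m11 at 24 (size 8, align 8) → ends 32
m0 at 32 (size 8, align 8) → ends 40
total 40 bytes, alignment 8
— Meta2 —
b at 0 (size 8, align 4) → ends 8
m12 at 8 (size 1, align 1) → ends 9
pad 7 to align 8 for m11
m11 at 16 (size 8, align 8) → ends 24
d at 24 (size 1, align 1) → ends 25
m15 at 25 (size 1, align 1) → ends 26
m20 at 26 (size 2, align 2) → ends 28
pad 4 to align 8 for m0
m0 at 32 (size 8, align 8) → ends 40
a at 40 (size 4, align 4) → ends 44
m7 at 44 (size 1, align 1) → ends 45
tail pad 3 to reach multiple of 8
total 48 bytes, alignment 8
40 − 48 = -8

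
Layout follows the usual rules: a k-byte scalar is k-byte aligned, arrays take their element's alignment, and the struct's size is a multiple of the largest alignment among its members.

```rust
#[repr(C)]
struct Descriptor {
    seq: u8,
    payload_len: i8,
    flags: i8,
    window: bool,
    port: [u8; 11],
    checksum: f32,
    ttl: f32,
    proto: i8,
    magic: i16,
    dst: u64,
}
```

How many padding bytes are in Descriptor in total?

6

0..1  seq  (1B, 1-aligned)
1..2  payload_len  (1B, 1-aligned)
2..3  flags  (1B, 1-aligned)
3..4  window  (1B, 1-aligned)
4..15  port  (11B, 1-aligned)
15..16  -- padding (1B)
16..20  checksum  (4B, 4-aligned)
20..24  ttl  (4B, 4-aligned)
24..25  proto  (1B, 1-aligned)
25..26  -- padding (1B)
26..28  magic  (2B, 2-aligned)
28..32  -- padding (4B)
32..40  dst  (8B, 8-aligned)
sizeof = 40, alignof = 8
data bytes 34, size 40 → padding 6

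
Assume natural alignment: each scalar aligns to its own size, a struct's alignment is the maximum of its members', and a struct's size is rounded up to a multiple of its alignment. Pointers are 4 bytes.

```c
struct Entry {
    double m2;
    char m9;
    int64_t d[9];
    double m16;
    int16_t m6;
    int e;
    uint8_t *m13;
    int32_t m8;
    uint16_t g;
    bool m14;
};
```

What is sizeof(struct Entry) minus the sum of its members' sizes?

14

0..8  m2  (8B, 8-aligned)
8..9  m9  (1B, 1-aligned)
9..16  -- padding (7B)
16..88  d  (72B, 8-aligned)
88..96  m16  (8B, 8-aligned)
96..98  m6  (2B, 2-aligned)
98..100  -- padding (2B)
100..104  e  (4B, 4-aligned)
104..108  m13  (4B, 4-aligned)
108..112  m8  (4B, 4-aligned)
112..114  g  (2B, 2-aligned)
114..115  m14  (1B, 1-aligned)
115..120  -- tail padding (5B)
sizeof = 120, alignof = 8
data bytes 106, size 120 → padding 14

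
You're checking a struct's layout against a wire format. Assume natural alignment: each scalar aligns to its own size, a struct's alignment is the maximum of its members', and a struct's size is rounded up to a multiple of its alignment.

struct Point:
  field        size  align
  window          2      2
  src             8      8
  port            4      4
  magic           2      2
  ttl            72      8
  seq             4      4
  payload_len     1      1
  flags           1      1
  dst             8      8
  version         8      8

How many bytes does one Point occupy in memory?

120 bytes

@0: window [2B, align 2] → 2
+6 pad (align 8)
@8: src [8B, align 8] → 16
@16: port [4B, align 4] → 20
@20: magic [2B, align 2] → 22
+2 pad (align 8)
@24: ttl [72B, align 8] → 96
@96: seq [4B, align 4] → 100
@100: payload_len [1B, align 1] → 101
@101: flags [1B, align 1] → 102
+2 pad (align 8)
@104: dst [8B, align 8] → 112
@112: version [8B, align 8] → 120
size 120, align 8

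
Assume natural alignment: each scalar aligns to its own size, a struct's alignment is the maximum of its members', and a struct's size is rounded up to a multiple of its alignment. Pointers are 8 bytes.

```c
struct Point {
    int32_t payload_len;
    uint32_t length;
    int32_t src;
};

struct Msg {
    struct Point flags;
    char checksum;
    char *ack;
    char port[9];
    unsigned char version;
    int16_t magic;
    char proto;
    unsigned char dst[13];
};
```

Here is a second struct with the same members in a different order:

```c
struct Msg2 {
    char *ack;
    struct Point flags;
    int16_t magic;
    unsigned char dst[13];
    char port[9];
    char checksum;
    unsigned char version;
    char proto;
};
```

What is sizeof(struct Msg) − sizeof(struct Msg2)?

8

Point: @0: payload_len [4B, align 4] → 4; @4: length [4B, align 4] → 8; @8: src [4B, align 4] → 12; size 12, align 4
@0: flags [12B, align 4] → 12
@12: checksum [1B, align 1] → 13
+3 pad (align 8)
@16: ack [8B, align 8] → 24
@24: port [9B, align 1] → 33
@33: version [1B, align 1] → 34
@34: magic [2B, align 2] → 36
@36: proto [1B, align 1] → 37
@37: dst [13B, align 1] → 50
+6 tail pad (align 8)
size 56, align 8
— Msg2 —
@0: ack [8B, align 8] → 8
@8: flags [12B, align 4] → 20
@20: magic [2B, align 2] → 22
@22: dst [13B, align 1] → 35
@35: port [9B, align 1] → 44
@44: checksum [1B, align 1] → 45
@45: version [1B, align 1] → 46
@46: proto [1B, align 1] → 47
+1 tail pad (align 8)
size 48, align 8
56 − 48 = 8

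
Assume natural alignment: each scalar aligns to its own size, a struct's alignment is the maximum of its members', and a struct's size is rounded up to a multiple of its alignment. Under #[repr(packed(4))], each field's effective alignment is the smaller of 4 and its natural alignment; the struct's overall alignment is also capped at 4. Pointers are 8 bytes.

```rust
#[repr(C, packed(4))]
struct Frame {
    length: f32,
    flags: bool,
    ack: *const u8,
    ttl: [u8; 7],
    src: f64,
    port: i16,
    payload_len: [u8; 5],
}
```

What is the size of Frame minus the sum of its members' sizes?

5

0..4  length  (4B, 4-aligned)
4..5  flags  (1B, 1-aligned)
5..8  -- padding (3B)
8..16  ack  (8B, 4-aligned)
16..23  ttl  (7B, 1-aligned)
23..24  -- padding (1B)
24..32  src  (8B, 4-aligned)
32..34  port  (2B, 2-aligned)
34..39  payload_len  (5B, 1-aligned)
39..40  -- tail padding (1B)
sizeof = 40, alignof = 4
data bytes 35, size 40 → padding 5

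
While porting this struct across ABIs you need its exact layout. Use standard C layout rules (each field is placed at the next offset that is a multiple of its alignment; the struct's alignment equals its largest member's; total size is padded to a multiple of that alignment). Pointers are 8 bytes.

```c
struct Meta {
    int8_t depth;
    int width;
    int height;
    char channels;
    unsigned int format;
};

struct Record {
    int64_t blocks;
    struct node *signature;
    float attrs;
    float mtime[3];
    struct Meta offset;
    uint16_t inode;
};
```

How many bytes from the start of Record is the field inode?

52

Meta: @0: depth [1B, align 1] → 1; +3 pad (align 4); @4: width [4B, align 4] → 8; @8: height [4B, align 4] → 12; @12: channels [1B, align 1] → 13; +3 pad (align 4); @16: format [4B, align 4] → 20; size 20, align 4
@0: blocks [8B, align 8] → 8
@8: signature [8B, align 8] → 16
@16: attrs [4B, align 4] → 20
@20: mtime [12B, align 4] → 32
@32: offset [20B, align 4] → 52
@52: inode [2B, align 2] → 54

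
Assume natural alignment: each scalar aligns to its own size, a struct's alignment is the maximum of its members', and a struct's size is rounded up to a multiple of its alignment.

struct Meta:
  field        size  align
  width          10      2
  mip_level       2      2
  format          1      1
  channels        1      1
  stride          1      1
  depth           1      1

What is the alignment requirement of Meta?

2

member alignments: width=2, mip_level=2, format=1, channels=1, stride=1, depth=1
max = 2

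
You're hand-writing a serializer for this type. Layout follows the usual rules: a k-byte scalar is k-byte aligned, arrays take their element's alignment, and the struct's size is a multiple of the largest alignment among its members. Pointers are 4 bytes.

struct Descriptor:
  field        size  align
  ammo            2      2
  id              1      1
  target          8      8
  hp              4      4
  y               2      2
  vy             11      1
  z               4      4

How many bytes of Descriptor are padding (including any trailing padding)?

0..2  ammo  (2B, 2-aligned)
2..3  id  (1B, 1-aligned)
3..8  -- padding (5B)
8..16  target  (8B, 8-aligned)
16..20  hp  (4B, 4-aligned)
20..22  y  (2B, 2-aligned)
22..33  vy  (11B, 1-aligned)
33..36  -- padding (3B)
36..40  z  (4B, 4-aligned)
sizeof = 40, alignof = 8
data bytes 32, size 40 → padding 8

8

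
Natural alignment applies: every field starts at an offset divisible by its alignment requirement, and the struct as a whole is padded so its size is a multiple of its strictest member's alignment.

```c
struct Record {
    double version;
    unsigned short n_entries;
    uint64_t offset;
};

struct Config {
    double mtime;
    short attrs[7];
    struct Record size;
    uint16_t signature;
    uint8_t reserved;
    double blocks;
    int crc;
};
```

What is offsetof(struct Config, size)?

24

Record: @0: version [8B, align 8] → 8; @8: n_entries [2B, align 2] → 10; +6 pad (align 8); @16: offset [8B, align 8] → 24; size 24, align 8
@0: mtime [8B, align 8] → 8
@8: attrs [14B, align 2] → 22
+2 pad (align 8)
@24: size [24B, align 8] → 48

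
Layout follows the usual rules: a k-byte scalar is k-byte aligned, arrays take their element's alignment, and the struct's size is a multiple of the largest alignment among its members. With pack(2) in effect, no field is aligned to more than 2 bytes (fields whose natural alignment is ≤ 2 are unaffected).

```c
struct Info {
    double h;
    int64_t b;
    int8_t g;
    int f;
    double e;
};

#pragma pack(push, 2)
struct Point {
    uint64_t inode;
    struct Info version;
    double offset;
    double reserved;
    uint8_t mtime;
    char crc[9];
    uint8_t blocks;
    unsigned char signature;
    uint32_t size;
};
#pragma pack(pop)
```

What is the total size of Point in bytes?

72

Info: @0: h [8B, align 8] → 8; @8: b [8B, align 8] → 16; @16: g [1B, align 1] → 17; +3 pad (align 4); @20: f [4B, align 4] → 24; @24: e [8B, align 8] → 32; size 32, align 8
@0: inode [8B, align 2] → 8
@8: version [32B, align 2] → 40
@40: offset [8B, align 2] → 48
@48: reserved [8B, align 2] → 56
@56: mtime [1B, align 1] → 57
@57: crc [9B, align 1] → 66
@66: blocks [1B, align 1] → 67
@67: signature [1B, align 1] → 68
@68: size [4B, align 2] → 72
size 72, align 2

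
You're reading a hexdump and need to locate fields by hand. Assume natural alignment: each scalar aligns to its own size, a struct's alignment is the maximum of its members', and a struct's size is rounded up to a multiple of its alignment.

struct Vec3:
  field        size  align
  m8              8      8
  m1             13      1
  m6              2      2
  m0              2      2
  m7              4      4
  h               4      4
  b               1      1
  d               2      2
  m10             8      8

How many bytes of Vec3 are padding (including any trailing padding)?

4

@0: m8 [8B, align 8] → 8
@8: m1 [13B, align 1] → 21
+1 pad (align 2)
@22: m6 [2B, align 2] → 24
@24: m0 [2B, align 2] → 26
+2 pad (align 4)
@28: m7 [4B, align 4] → 32
@32: h [4B, align 4] → 36
@36: b [1B, align 1] → 37
+1 pad (align 2)
@38: d [2B, align 2] → 40
@40: m10 [8B, align 8] → 48
size 48, align 8
data bytes 44, size 48 → padding 4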